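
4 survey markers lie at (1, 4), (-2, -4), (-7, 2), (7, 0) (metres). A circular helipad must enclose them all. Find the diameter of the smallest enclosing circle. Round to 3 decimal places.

14.142

By Welzl's lemma the MEC is supported by two points (diametrically opposite) or three points (on a circumcircle).
The farthest pair is (-7, 2)–(7, 0) with squared distance 200. The circle on this segment as diameter has centre (0, 1) and r² = 200/4 = 50.
Check (1, 4): distance² to centre = 10 ≤ 50, so it lies inside.
All remaining points lie in this disk, and no smaller disk contains both endpoints, so this is the minimum enclosing circle.
Diameter = 2r = 2√50 ≈ 14.142.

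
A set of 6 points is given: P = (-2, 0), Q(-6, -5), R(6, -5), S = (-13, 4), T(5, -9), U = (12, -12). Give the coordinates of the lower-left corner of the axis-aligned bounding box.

(-13, -12)

x-range [-13, 12], y-range [-12, 4].
The lower-left corner is (-13, -12).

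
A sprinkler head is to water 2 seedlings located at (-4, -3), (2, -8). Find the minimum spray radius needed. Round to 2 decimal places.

The smallest circle enclosing two points has them as diameter endpoints.
Centre = midpoint = (-1, -5.5); r² = |(-4, -3)−(2, -8)|²/4 = 61/4 = 15.25.
r = √(15.25) ≈ 3.91.

3.91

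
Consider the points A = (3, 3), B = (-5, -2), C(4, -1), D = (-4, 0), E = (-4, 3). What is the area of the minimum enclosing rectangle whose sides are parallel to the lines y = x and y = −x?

78

In coordinates u = x + y, v = x − y the rectangle is axis-aligned; the map (x,y)→(u,v) scales areas by 2.
u-values: 6, -7, 3, -4, -1; range = 6 − (-7) = 13.
v-values: 0, -3, 5, -4, -7; range = 5 − (-7) = 12.
Area = (13 × 12) / 2 = 78.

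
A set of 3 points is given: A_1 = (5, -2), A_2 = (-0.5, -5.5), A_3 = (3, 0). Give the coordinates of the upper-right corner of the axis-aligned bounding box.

x-range [-0.5, 5], y-range [-5.5, 0].
The upper-right corner is (5, 0).

(5, 0)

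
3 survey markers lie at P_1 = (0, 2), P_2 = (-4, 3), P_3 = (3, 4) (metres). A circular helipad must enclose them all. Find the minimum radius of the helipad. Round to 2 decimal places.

3.54

Side lengths²: P_1P_2² = 17, P_1P_3² = 13, P_2P_3² = 50.
Since P_2P_3² = 50 ≥ 17 + 13 = 30, the angle opposite P_2P_3 is not acute, so the smallest enclosing circle has P_2P_3 as diameter.
Centre = midpoint of P_2P_3 = (-0.5, 3.5), r² = 50/4 = 12.5.
r = √(12.5) ≈ 3.54.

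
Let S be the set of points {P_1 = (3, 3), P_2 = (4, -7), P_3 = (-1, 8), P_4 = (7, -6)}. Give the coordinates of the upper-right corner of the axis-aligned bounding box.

x-range [-1, 7], y-range [-7, 8].
The upper-right corner is (7, 8).

(7, 8)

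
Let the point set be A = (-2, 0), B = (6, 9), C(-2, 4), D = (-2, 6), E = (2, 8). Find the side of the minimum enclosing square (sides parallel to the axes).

9

The bounding box has width 8 and height 9.
An axis-aligned square enclosing the set must have side ≥ max(width, height).
So the minimum side is max(8, 9) = 9.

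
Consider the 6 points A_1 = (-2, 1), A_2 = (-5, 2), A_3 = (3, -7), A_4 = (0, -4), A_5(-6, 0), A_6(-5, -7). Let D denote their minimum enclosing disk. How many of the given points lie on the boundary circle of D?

By Welzl's lemma the MEC is supported by two points (diametrically opposite) or three points (on a circumcircle).
The farthest pair is A_2–A_3 with squared distance 145. The circle on this segment as diameter has centre (-1, -2.5) and r² = 145/4 = 36.25.
Check A_1: distance² to centre = 13.25 ≤ 36.25, so it lies inside.
All remaining points lie in this disk, and no smaller disk contains both endpoints, so this is the minimum enclosing circle.
The points at distance exactly r from the centre are A_2, A_3, A_6 — 3 points.

3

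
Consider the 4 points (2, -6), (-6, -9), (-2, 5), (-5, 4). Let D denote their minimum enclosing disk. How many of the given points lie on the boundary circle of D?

A smallest enclosing disk is always determined by at most three of the input points on its boundary.
The farthest pair is (-6, -9)–(-2, 5) with squared distance 212. The circle on this segment as diameter has centre (-4, -2) and r² = 212/4 = 53.
Check (2, -6): distance² to centre = 52 ≤ 53, so it lies inside.
All remaining points lie in this disk, and no smaller disk contains both endpoints, so this is the minimum enclosing circle.
The points at distance exactly r from the centre are (-6, -9), (-2, 5) — 2 points.

2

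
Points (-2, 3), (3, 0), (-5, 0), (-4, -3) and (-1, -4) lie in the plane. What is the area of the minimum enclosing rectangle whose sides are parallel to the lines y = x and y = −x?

In coordinates u = x + y, v = x − y the rectangle is axis-aligned; the map (x,y)→(u,v) scales areas by 2.
u-values: 1, 3, -5, -7, -5; range = 3 − (-7) = 10.
v-values: -5, 3, -5, -1, 3; range = 3 − (-5) = 8.
Area = (10 × 8) / 2 = 40.

40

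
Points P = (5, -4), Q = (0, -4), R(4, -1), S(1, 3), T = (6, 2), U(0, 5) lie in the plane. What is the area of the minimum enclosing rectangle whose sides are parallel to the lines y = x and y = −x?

In coordinates u = x + y, v = x − y the rectangle is axis-aligned; the map (x,y)→(u,v) scales areas by 2.
u-values: 1, -4, 3, 4, 8, 5; range = 8 − (-4) = 12.
v-values: 9, 4, 5, -2, 4, -5; range = 9 − (-5) = 14.
Area = (12 × 14) / 2 = 84.

84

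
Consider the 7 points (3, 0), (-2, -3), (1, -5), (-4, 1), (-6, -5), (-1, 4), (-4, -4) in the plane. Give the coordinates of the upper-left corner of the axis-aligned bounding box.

(-6, 4)

x-range [-6, 3], y-range [-5, 4].
The upper-left corner is (-6, 4).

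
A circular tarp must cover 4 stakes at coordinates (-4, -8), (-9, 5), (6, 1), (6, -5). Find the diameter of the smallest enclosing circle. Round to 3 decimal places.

A smallest enclosing disk is always determined by at most three of the input points on its boundary.
The farthest pair is (-9, 5)–(6, -5) with squared distance 325. The circle on this segment as diameter has centre (-1.5, 0) and r² = 325/4 = 81.25.
Check (-4, -8): distance² to centre = 70.25 ≤ 81.25, so it lies inside.
All remaining points lie in this disk, and no smaller disk contains both endpoints, so this is the minimum enclosing circle.
Diameter = 2r = 2√(81.25) ≈ 18.028.

18.028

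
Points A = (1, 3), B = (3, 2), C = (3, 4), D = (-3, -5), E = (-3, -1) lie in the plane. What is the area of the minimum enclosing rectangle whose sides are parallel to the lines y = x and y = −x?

30

In coordinates u = x + y, v = x − y the rectangle is axis-aligned; the map (x,y)→(u,v) scales areas by 2.
u-values: 4, 5, 7, -8, -4; range = 7 − (-8) = 15.
v-values: -2, 1, -1, 2, -2; range = 2 − (-2) = 4.
Area = (15 × 4) / 2 = 30.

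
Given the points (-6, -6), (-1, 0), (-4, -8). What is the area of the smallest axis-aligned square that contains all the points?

The bounding box has width 5 and height 8.
An axis-aligned square enclosing the set must have side ≥ max(width, height).
So the minimum side is max(5, 8) = 8.
Area = 8² = 64.

64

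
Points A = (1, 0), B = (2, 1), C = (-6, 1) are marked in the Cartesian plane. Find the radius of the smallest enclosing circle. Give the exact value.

Side lengths²: AB² = 2, AC² = 50, BC² = 64.
Since BC² = 64 ≥ 50 + 2 = 52, the angle opposite BC is not acute, so the smallest enclosing circle has BC as diameter.
Centre = midpoint of BC = (-2, 1), r² = 64/4 = 16.
r = √16 = 4.

4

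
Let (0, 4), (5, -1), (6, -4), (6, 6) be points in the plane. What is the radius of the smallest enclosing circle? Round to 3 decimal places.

5.270

By Welzl's lemma the MEC is supported by two points (diametrically opposite) or three points (on a circumcircle).
The minimum enclosing circle is determined by three boundary points: (0, 4), (6, -4), (6, 6).
Their circumcentre is (13/3, 1) with r² = 250/9.
The farthest remaining point (5, -1) is at distance² 40/9 ≤ 250/9.
r = √(250/9) ≈ 5.270.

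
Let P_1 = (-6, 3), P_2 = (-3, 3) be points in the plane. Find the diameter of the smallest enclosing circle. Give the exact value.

The smallest circle enclosing two points has them as diameter endpoints.
Centre = midpoint = (-4.5, 3); r² = |P_1P_2|²/4 = 9/4 = 2.25.
Diameter = 2r = 2√(2.25) = 3.

3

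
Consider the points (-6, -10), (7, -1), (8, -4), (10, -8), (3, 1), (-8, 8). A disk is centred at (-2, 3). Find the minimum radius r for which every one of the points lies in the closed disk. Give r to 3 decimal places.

16.279

The required radius is the distance from (-2, 3) to the farthest point.
Squared distances: 185, 97, 149, 265, 29, 61.
Maximum is 265, attained at (10, -8).
r = √265 ≈ 16.279.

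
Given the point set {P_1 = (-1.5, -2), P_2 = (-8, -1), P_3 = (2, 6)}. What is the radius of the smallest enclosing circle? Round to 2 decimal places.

Side lengths²: P_1P_2² = 43.25, P_1P_3² = 76.25, P_2P_3² = 149.
Since P_2P_3² = 149 ≥ 76.25 + 43.25 = 119.5, the angle opposite P_2P_3 is not acute, so the smallest enclosing circle has P_2P_3 as diameter.
Centre = midpoint of P_2P_3 = (-3, 2.5), r² = 149/4 = 37.25.
r = √(37.25) ≈ 6.10.

6.10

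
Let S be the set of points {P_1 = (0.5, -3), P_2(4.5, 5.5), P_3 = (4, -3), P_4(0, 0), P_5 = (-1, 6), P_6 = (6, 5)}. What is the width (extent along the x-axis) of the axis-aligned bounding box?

7

max x = 6, min x = -1, so width = 7.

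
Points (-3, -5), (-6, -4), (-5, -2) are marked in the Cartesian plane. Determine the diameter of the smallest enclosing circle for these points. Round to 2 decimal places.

3.64

Call the three points A, B, C in the order given.
Side lengths²: AB² = 10, AC² = 13, BC² = 5.
Since AC² = 13 < 10 + 5 = 15, the triangle is acute, so the smallest enclosing circle is the circumcircle.
Circumcentre = (-59/14, -51/14), r² = 325/98.
Diameter = 2r = 2√(325/98) ≈ 3.64.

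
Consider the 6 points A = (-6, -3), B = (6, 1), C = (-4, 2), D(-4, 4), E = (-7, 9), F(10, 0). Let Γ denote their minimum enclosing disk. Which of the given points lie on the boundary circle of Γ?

The minimum enclosing circle is determined by three boundary points: A, E, F.
Their circumcentre is (27/26, 283/78) with r² = 284345/3042.
The farthest remaining point B is at distance² 95897/3042 ≤ 284345/3042.
The points at distance exactly r from the centre are A, E, F — 3 points.

A, E, F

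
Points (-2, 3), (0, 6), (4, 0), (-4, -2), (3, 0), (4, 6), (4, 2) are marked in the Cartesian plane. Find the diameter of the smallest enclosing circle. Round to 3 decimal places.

By Welzl's lemma the MEC is supported by two points (diametrically opposite) or three points (on a circumcircle).
The farthest pair is (-4, -2)–(4, 6) with squared distance 128. The circle on this segment as diameter has centre (0, 2) and r² = 128/4 = 32.
Check (-2, 3): distance² to centre = 5 ≤ 32, so it lies inside.
All remaining points lie in this disk, and no smaller disk contains both endpoints, so this is the minimum enclosing circle.
Diameter = 2r = 2√32 ≈ 11.314.

11.314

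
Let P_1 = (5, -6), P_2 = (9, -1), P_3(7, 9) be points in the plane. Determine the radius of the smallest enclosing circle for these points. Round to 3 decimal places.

Side lengths²: P_1P_2² = 41, P_1P_3² = 229, P_2P_3² = 104.
Since P_1P_3² = 229 ≥ 104 + 41 = 145, the angle opposite P_1P_3 is not acute, so the smallest enclosing circle has P_1P_3 as diameter.
Centre = midpoint of P_1P_3 = (6, 1.5), r² = 229/4 = 57.25.
r = √(57.25) ≈ 7.566.

7.566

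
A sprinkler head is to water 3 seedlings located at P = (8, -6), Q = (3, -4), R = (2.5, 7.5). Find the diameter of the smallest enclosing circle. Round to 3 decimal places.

Side lengths²: PQ² = 29, PR² = 212.5, QR² = 132.5.
Since PR² = 212.5 ≥ 132.5 + 29 = 161.5, the angle opposite PR is not acute, so the smallest enclosing circle has PR as diameter.
Centre = midpoint of PR = (5.25, 0.75), r² = 212.5/4 = 53.125.
Diameter = 2r = 2√(53.125) ≈ 14.577.

14.577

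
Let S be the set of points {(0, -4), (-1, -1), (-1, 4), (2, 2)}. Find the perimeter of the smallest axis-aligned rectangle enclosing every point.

Width = max x − min x = 2 − (-1) = 3.
Height = max y − min y = 4 − (-4) = 8.
Perimeter = 2(3 + 8) = 22.

22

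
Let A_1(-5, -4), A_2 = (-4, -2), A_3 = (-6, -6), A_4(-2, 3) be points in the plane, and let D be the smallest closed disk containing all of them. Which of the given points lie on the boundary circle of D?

By Welzl's lemma the MEC is supported by two points (diametrically opposite) or three points (on a circumcircle).
The farthest pair is A_3–A_4 with squared distance 97. The circle on this segment as diameter has centre (-4, -1.5) and r² = 97/4 = 24.25.
Check A_1: distance² to centre = 7.25 ≤ 24.25, so it lies inside.
All remaining points lie in this disk, and no smaller disk contains both endpoints, so this is the minimum enclosing circle.
The points at distance exactly r from the centre are A_3, A_4 — 2 points.

A_3, A_4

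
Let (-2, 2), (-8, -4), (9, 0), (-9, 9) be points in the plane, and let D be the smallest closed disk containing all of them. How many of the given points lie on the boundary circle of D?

The minimum enclosing circle of a finite set is fixed by two of the points (as a diameter) or three (as a circumcircle).
The minimum enclosing circle is determined by three boundary points: (-8, -4), (9, 0), (-9, 9).
Their circumcentre is (-0.7, 3.1) with r² = 103.7.
The farthest remaining point (-2, 2) is at distance² 2.9 ≤ 103.7.
The points at distance exactly r from the centre are (-8, -4), (9, 0), (-9, 9) — 3 points.

3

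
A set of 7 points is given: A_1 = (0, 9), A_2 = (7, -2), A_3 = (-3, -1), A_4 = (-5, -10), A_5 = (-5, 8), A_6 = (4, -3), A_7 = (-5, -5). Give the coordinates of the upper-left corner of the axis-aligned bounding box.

x-range [-5, 7], y-range [-10, 9].
The upper-left corner is (-5, 9).

(-5, 9)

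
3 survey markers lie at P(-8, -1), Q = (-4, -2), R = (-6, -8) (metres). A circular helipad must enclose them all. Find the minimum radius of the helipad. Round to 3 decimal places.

Side lengths²: PQ² = 17, PR² = 53, QR² = 40.
Since PR² = 53 < 40 + 17 = 57, the triangle is acute, so the smallest enclosing circle is the circumcircle.
Circumcentre = (-175/26, -115/26), r² = 4505/338.
r = √(4505/338) ≈ 3.651.

3.651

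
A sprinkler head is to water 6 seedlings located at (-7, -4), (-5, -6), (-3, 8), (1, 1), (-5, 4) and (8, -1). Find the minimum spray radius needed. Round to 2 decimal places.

The minimum enclosing circle of a finite set is fixed by two of the points (as a diameter) or three (as a circumcircle).
The minimum enclosing circle is determined by three boundary points: (-7, -4), (-3, 8), (8, -1).
Their circumcentre is (-1/14, 5/14) with r² = 6565/98.
The farthest remaining point (-5, -6) is at distance² 6341/98 ≤ 6565/98.
r = √(6565/98) ≈ 8.18.

8.18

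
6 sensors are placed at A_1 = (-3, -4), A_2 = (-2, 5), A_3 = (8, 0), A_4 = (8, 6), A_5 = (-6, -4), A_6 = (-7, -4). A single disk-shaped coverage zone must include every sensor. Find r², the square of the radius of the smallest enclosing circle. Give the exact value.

By Welzl's lemma the MEC is supported by two points (diametrically opposite) or three points (on a circumcircle).
The farthest pair is A_4–A_6 with squared distance 325. The circle on this segment as diameter has centre (0.5, 1) and r² = 325/4 = 81.25.
Check A_1: distance² to centre = 37.25 ≤ 81.25, so it lies inside.
All remaining points lie in this disk, and no smaller disk contains both endpoints, so this is the minimum enclosing circle.

81.25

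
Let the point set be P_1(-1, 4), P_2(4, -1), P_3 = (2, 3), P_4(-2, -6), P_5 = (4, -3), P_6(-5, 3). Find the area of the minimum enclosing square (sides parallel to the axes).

100

The bounding box has width 9 and height 10.
An axis-aligned square enclosing the set must have side ≥ max(width, height).
So the minimum side is max(9, 10) = 10.
Area = 10² = 100.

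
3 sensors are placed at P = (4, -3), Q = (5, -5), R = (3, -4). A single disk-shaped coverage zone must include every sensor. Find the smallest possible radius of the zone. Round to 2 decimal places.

Side lengths²: PQ² = 5, PR² = 2, QR² = 5.
Since QR² = 5 < 5 + 2 = 7, the triangle is acute, so the smallest enclosing circle is the circumcircle.
Circumcentre = (25/6, -25/6), r² = 25/18.
r = √(25/18) ≈ 1.18.

1.18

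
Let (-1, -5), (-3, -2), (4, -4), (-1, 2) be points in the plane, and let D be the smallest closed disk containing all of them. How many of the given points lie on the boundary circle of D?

A smallest enclosing disk is always determined by at most three of the input points on its boundary.
The minimum enclosing circle is determined by three boundary points: (-1, -5), (4, -4), (-1, 2).
Their circumcentre is (0.9, -1.5) with r² = 15.86.
The farthest remaining point (-3, -2) is at distance² 15.46 ≤ 15.86.
The points at distance exactly r from the centre are (-1, -5), (4, -4), (-1, 2) — 3 points.

3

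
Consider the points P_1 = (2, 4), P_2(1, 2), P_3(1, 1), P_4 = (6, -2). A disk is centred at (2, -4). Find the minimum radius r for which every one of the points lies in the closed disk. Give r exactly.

8

The required radius is the distance from (2, -4) to the farthest point.
Squared distances: 64, 37, 26, 20.
Maximum is 64, attained at P_1.
r = √64 = 8.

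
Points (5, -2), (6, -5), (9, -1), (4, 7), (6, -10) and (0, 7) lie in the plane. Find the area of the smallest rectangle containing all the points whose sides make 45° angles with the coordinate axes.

In coordinates u = x + y, v = x − y the rectangle is axis-aligned; the map (x,y)→(u,v) scales areas by 2.
u-values: 3, 1, 8, 11, -4, 7; range = 11 − (-4) = 15.
v-values: 7, 11, 10, -3, 16, -7; range = 16 − (-7) = 23.
Area = (15 × 23) / 2 = 172.5.

172.5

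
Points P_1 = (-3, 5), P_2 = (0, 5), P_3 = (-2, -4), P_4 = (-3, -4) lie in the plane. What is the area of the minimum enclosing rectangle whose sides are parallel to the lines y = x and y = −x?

60

In coordinates u = x + y, v = x − y the rectangle is axis-aligned; the map (x,y)→(u,v) scales areas by 2.
u-values: 2, 5, -6, -7; range = 5 − (-7) = 12.
v-values: -8, -5, 2, 1; range = 2 − (-8) = 10.
Area = (12 × 10) / 2 = 60.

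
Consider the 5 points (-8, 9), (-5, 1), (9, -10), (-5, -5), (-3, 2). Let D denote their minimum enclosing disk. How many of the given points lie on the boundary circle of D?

By Welzl's lemma the MEC is supported by two points (diametrically opposite) or three points (on a circumcircle).
The farthest pair is (-8, 9)–(9, -10) with squared distance 650. The circle on this segment as diameter has centre (0.5, -0.5) and r² = 650/4 = 162.5.
Check (-5, 1): distance² to centre = 32.5 ≤ 162.5, so it lies inside.
All remaining points lie in this disk, and no smaller disk contains both endpoints, so this is the minimum enclosing circle.
The points at distance exactly r from the centre are (-8, 9), (9, -10) — 2 points.

2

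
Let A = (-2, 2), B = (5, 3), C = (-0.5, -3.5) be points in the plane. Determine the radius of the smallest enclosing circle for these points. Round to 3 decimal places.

Side lengths²: AB² = 50, AC² = 32.5, BC² = 72.5.
Since BC² = 72.5 < 50 + 32.5 = 82.5, the triangle is acute, so the smallest enclosing circle is the circumcircle.
Circumcentre = (1.84375, 0.09375), r² = 18.408203125.
r = √(18.408203125) ≈ 4.290.

4.290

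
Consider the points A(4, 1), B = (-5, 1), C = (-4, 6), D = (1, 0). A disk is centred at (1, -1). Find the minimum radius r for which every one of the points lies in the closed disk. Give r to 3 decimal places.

8.602

The required radius is the distance from (1, -1) to the farthest point.
Squared distances: 13, 40, 74, 1.
Maximum is 74, attained at C.
r = √74 ≈ 8.602.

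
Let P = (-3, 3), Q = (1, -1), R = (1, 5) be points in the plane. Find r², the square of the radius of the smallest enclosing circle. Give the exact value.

Side lengths²: PQ² = 32, PR² = 20, QR² = 36.
Since QR² = 36 < 32 + 20 = 52, the triangle is acute, so the smallest enclosing circle is the circumcircle.
Circumcentre = (0, 2), r² = 10.

10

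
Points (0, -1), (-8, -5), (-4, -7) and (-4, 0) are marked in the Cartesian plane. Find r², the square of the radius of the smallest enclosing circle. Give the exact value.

20

The farthest pair is (0, -1)–(-8, -5) with squared distance 80. The circle on this segment as diameter has centre (-4, -3) and r² = 80/4 = 20.
Check (-4, -7): distance² to centre = 16 ≤ 20, so it lies inside.
All remaining points lie in this disk, and no smaller disk contains both endpoints, so this is the minimum enclosing circle.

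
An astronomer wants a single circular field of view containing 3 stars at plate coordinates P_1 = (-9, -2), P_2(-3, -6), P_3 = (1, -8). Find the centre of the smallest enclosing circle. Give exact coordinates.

(-4, -5)

Side lengths²: P_1P_2² = 52, P_1P_3² = 136, P_2P_3² = 20.
Since P_1P_3² = 136 ≥ 52 + 20 = 72, the angle opposite P_1P_3 is not acute, so the smallest enclosing circle has P_1P_3 as diameter.
Centre = midpoint of P_1P_3 = (-4, -5), r² = 136/4 = 34.
Centre = (-4, -5).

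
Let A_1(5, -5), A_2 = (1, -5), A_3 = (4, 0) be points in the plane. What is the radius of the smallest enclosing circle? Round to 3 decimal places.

2.973

Side lengths²: A_1A_2² = 16, A_1A_3² = 26, A_2A_3² = 34.
Since A_2A_3² = 34 < 26 + 16 = 42, the triangle is acute, so the smallest enclosing circle is the circumcircle.
Circumcentre = (3, -2.8), r² = 8.84.
r = √(8.84) ≈ 2.973.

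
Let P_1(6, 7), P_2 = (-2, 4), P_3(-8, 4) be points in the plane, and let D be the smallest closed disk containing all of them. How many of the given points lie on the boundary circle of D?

2

Side lengths²: P_1P_2² = 73, P_1P_3² = 205, P_2P_3² = 36.
Since P_1P_3² = 205 ≥ 73 + 36 = 109, the angle opposite P_1P_3 is not acute, so the smallest enclosing circle has P_1P_3 as diameter.
Centre = midpoint of P_1P_3 = (-1, 5.5), r² = 205/4 = 51.25.
The points at distance exactly r from the centre are P_1, P_3 — 2 points.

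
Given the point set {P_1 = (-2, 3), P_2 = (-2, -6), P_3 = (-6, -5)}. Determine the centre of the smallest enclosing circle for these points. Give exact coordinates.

(-3, -1.5)

Side lengths²: P_1P_2² = 81, P_1P_3² = 80, P_2P_3² = 17.
Since P_1P_2² = 81 < 80 + 17 = 97, the triangle is acute, so the smallest enclosing circle is the circumcircle.
Circumcentre = (-3, -1.5), r² = 21.25.
Centre = (-3, -1.5).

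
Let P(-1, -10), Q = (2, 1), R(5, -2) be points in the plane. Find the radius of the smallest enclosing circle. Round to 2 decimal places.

5.70

Side lengths²: PQ² = 130, PR² = 100, QR² = 18.
Since PQ² = 130 ≥ 100 + 18 = 118, the angle opposite PQ is not acute, so the smallest enclosing circle has PQ as diameter.
Centre = midpoint of PQ = (0.5, -4.5), r² = 130/4 = 32.5.
r = √(32.5) ≈ 5.70.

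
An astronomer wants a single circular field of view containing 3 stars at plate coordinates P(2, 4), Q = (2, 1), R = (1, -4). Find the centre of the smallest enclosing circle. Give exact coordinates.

(1.5, 0)

Side lengths²: PQ² = 9, PR² = 65, QR² = 26.
Since PR² = 65 ≥ 26 + 9 = 35, the angle opposite PR is not acute, so the smallest enclosing circle has PR as diameter.
Centre = midpoint of PR = (1.5, 0), r² = 65/4 = 16.25.
Centre = (1.5, 0).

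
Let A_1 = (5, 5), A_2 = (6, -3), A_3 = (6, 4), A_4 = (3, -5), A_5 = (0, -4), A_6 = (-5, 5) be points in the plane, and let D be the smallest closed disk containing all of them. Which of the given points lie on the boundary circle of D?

A smallest enclosing disk is always determined by at most three of the input points on its boundary.
The farthest pair is A_2–A_6 with squared distance 185. The circle on this segment as diameter has centre (0.5, 1) and r² = 185/4 = 46.25.
Check A_1: distance² to centre = 36.25 ≤ 46.25, so it lies inside.
All remaining points lie in this disk, and no smaller disk contains both endpoints, so this is the minimum enclosing circle.
The points at distance exactly r from the centre are A_2, A_6 — 2 points.

A_2, A_6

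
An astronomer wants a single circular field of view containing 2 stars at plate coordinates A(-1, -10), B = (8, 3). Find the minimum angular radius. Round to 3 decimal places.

7.906

The smallest circle enclosing two points has them as diameter endpoints.
Centre = midpoint = (3.5, -3.5); r² = |AB|²/4 = 250/4 = 62.5.
r = √(62.5) ≈ 7.906.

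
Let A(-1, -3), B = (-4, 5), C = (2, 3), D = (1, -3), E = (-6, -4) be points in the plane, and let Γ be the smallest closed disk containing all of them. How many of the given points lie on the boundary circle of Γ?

3

The minimum enclosing circle is determined by three boundary points: B, C, E.
Their circumcentre is (-137/58, -5/58) with r² = 48025/1682.
The farthest remaining point D is at distance² 33293/1682 ≤ 48025/1682.
The points at distance exactly r from the centre are B, C, E — 3 points.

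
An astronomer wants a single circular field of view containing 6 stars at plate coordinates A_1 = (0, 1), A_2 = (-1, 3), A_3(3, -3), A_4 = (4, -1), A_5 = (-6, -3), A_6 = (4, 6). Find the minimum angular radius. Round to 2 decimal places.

A smallest enclosing disk is always determined by at most three of the input points on its boundary.
The farthest pair is A_5–A_6 with squared distance 181. The circle on this segment as diameter has centre (-1, 1.5) and r² = 181/4 = 45.25.
Check A_1: distance² to centre = 1.25 ≤ 45.25, so it lies inside.
All remaining points lie in this disk, and no smaller disk contains both endpoints, so this is the minimum enclosing circle.
r = √(45.25) ≈ 6.73.

6.73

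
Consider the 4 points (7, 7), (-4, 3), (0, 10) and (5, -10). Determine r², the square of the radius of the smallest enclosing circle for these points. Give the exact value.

The minimum enclosing circle of a finite set is fixed by two of the points (as a diameter) or three (as a circumcircle).
The farthest pair is (0, 10)–(5, -10) with squared distance 425. The circle on this segment as diameter has centre (2.5, 0) and r² = 425/4 = 106.25.
Check (7, 7): distance² to centre = 69.25 ≤ 106.25, so it lies inside.
All remaining points lie in this disk, and no smaller disk contains both endpoints, so this is the minimum enclosing circle.

106.25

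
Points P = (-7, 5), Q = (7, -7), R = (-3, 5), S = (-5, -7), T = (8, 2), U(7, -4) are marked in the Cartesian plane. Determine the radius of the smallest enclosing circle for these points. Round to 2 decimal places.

9.22

The farthest pair is P–Q with squared distance 340. The circle on this segment as diameter has centre (0, -1) and r² = 340/4 = 85.
Check R: distance² to centre = 45 ≤ 85, so it lies inside.
All remaining points lie in this disk, and no smaller disk contains both endpoints, so this is the minimum enclosing circle.
r = √85 ≈ 9.22.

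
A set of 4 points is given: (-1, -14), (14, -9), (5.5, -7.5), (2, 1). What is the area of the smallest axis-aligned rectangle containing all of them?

x ranges over [-1, 14], width 15.
y ranges over [-14, 1], height 15.
Area = 15 × 15 = 225.

225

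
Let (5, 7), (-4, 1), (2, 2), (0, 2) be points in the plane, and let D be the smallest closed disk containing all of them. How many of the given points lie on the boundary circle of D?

2

The farthest pair is (5, 7)–(-4, 1) with squared distance 117. The circle on this segment as diameter has centre (0.5, 4) and r² = 117/4 = 29.25.
Check (2, 2): distance² to centre = 6.25 ≤ 29.25, so it lies inside.
All remaining points lie in this disk, and no smaller disk contains both endpoints, so this is the minimum enclosing circle.
The points at distance exactly r from the centre are (5, 7), (-4, 1) — 2 points.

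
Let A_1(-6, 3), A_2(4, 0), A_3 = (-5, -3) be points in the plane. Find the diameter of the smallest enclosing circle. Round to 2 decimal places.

10.57

Side lengths²: A_1A_2² = 109, A_1A_3² = 37, A_2A_3² = 90.
Since A_1A_2² = 109 < 90 + 37 = 127, the triangle is acute, so the smallest enclosing circle is the circumcircle.
Circumcentre = (-47/38, 27/38), r² = 20165/722.
Diameter = 2r = 2√(20165/722) ≈ 10.57.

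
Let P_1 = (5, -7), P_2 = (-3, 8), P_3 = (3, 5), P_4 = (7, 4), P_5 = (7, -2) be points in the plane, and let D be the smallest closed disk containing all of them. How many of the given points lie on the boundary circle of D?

The farthest pair is P_1–P_2 with squared distance 289. The circle on this segment as diameter has centre (1, 0.5) and r² = 289/4 = 72.25.
Check P_3: distance² to centre = 24.25 ≤ 72.25, so it lies inside.
All remaining points lie in this disk, and no smaller disk contains both endpoints, so this is the minimum enclosing circle.
The points at distance exactly r from the centre are P_1, P_2 — 2 points.

2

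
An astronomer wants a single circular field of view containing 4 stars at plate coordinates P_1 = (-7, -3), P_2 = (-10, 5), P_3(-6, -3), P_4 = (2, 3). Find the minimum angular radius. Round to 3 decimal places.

By Welzl's lemma the MEC is supported by two points (diametrically opposite) or three points (on a circumcircle).
The minimum enclosing circle is determined by three boundary points: P_1, P_2, P_4.
Their circumcentre is (-127/30, 2.6) with r² = 35113/900.
The farthest remaining point P_3 is at distance² 31033/900 ≤ 35113/900.
r = √(35113/900) ≈ 6.246.

6.246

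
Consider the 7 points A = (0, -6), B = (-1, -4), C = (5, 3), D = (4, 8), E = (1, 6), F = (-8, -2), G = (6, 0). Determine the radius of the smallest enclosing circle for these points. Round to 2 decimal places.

A smallest enclosing disk is always determined by at most three of the input points on its boundary.
The minimum enclosing circle is determined by three boundary points: A, D, F.
Their circumcentre is (-1.0625, 1.875) with r² = 63.14453125.
The farthest remaining point G is at distance² 53.39453125 ≤ 63.14453125.
r = √(63.14453125) ≈ 7.95.

7.95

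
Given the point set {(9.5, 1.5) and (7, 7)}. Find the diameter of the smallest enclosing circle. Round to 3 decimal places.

6.042

The smallest circle enclosing two points has them as diameter endpoints.
Centre = midpoint = (8.25, 4.25); r² = |(9.5, 1.5)−(7, 7)|²/4 = 36.5/4 = 9.125.
Diameter = 2r = 2√(9.125) ≈ 6.042.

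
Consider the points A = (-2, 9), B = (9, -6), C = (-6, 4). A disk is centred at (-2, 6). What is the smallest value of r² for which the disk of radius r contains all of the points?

The required radius is the distance from (-2, 6) to the farthest point.
Squared distances: 9, 265, 20.
Maximum is 265, attained at B.

265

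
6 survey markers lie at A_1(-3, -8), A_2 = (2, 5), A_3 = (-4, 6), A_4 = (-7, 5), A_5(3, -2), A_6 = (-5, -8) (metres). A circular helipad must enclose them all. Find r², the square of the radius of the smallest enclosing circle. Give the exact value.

A smallest enclosing disk is always determined by at most three of the input points on its boundary.
The minimum enclosing circle is determined by three boundary points: A_2, A_4, A_6.
Their circumcentre is (-2.5, -25/26) with r² = 18857/338.
The farthest remaining point A_3 is at distance² 17141/338 ≤ 18857/338.

18857/338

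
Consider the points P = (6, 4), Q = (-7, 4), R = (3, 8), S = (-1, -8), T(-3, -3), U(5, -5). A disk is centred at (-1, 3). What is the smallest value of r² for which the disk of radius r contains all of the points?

The required radius is the distance from (-1, 3) to the farthest point.
Squared distances: 50, 37, 41, 121, 40, 100.
Maximum is 121, attained at S.

121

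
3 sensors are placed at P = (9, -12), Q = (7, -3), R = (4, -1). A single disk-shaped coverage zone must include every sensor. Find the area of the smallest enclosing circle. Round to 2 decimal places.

Side lengths²: PQ² = 85, PR² = 146, QR² = 13.
Since PR² = 146 ≥ 85 + 13 = 98, the angle opposite PR is not acute, so the smallest enclosing circle has PR as diameter.
Centre = midpoint of PR = (6.5, -6.5), r² = 146/4 = 36.5.
Area = π·r² = π·36.5 ≈ 114.67.

114.67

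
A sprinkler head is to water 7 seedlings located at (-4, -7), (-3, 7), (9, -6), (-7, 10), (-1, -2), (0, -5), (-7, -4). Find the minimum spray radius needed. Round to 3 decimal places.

11.314

A smallest enclosing disk is always determined by at most three of the input points on its boundary.
The farthest pair is (9, -6)–(-7, 10) with squared distance 512. The circle on this segment as diameter has centre (1, 2) and r² = 512/4 = 128.
Check (-4, -7): distance² to centre = 106 ≤ 128, so it lies inside.
All remaining points lie in this disk, and no smaller disk contains both endpoints, so this is the minimum enclosing circle.
r = √128 ≈ 11.314.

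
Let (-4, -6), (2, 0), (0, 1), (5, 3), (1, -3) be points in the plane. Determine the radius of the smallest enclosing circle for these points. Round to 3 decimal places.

6.364

The minimum enclosing circle of a finite set is fixed by two of the points (as a diameter) or three (as a circumcircle).
The farthest pair is (-4, -6)–(5, 3) with squared distance 162. The circle on this segment as diameter has centre (0.5, -1.5) and r² = 162/4 = 40.5.
Check (2, 0): distance² to centre = 4.5 ≤ 40.5, so it lies inside.
All remaining points lie in this disk, and no smaller disk contains both endpoints, so this is the minimum enclosing circle.
r = √(40.5) ≈ 6.364.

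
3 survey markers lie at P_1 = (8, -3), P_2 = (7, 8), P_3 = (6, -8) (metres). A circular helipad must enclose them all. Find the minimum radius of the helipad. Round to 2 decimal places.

8.02

Side lengths²: P_1P_2² = 122, P_1P_3² = 29, P_2P_3² = 257.
Since P_2P_3² = 257 ≥ 122 + 29 = 151, the angle opposite P_2P_3 is not acute, so the smallest enclosing circle has P_2P_3 as diameter.
Centre = midpoint of P_2P_3 = (6.5, 0), r² = 257/4 = 64.25.
r = √(64.25) ≈ 8.02.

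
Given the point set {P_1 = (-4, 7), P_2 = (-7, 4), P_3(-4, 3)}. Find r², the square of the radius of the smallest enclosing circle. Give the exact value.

Side lengths²: P_1P_2² = 18, P_1P_3² = 16, P_2P_3² = 10.
Since P_1P_2² = 18 < 16 + 10 = 26, the triangle is acute, so the smallest enclosing circle is the circumcircle.
Circumcentre = (-5, 5), r² = 5.

5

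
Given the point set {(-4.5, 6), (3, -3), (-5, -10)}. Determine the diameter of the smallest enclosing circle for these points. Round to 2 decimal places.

16.01

Call the three points A, B, C in the order given.
Side lengths²: AB² = 137.25, AC² = 256.25, BC² = 113.
Since AC² = 256.25 ≥ 137.25 + 113 = 250.25, the angle opposite AC is not acute, so the smallest enclosing circle has AC as diameter.
Centre = midpoint of AC = (-4.75, -2), r² = 256.25/4 = 64.0625.
Diameter = 2r = 2√(64.0625) ≈ 16.01.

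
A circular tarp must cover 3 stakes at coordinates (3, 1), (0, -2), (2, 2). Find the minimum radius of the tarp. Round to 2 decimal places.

Call the three points A, B, C in the order given.
Side lengths²: AB² = 18, AC² = 2, BC² = 20.
Since BC² = 20 ≥ 18 + 2 = 20, the angle opposite BC is not acute, so the smallest enclosing circle has BC as diameter.
Centre = midpoint of BC = (1, 0), r² = 20/4 = 5.
r = √5 ≈ 2.24.

2.24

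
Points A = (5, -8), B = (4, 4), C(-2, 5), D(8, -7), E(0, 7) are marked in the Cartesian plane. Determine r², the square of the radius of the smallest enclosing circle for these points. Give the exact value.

65

The farthest pair is D–E with squared distance 260. The circle on this segment as diameter has centre (4, 0) and r² = 260/4 = 65.
Check A: distance² to centre = 65 ≤ 65, so it lies inside.
All remaining points lie in this disk, and no smaller disk contains both endpoints, so this is the minimum enclosing circle.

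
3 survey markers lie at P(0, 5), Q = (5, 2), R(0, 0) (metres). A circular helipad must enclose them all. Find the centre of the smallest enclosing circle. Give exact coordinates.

(1.9, 2.5)

Side lengths²: PQ² = 34, PR² = 25, QR² = 29.
Since PQ² = 34 < 29 + 25 = 54, the triangle is acute, so the smallest enclosing circle is the circumcircle.
Circumcentre = (1.9, 2.5), r² = 9.86.
Centre = (1.9, 2.5).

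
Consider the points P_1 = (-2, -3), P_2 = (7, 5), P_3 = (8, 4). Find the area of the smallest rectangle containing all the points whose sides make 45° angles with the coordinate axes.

In coordinates u = x + y, v = x − y the rectangle is axis-aligned; the map (x,y)→(u,v) scales areas by 2.
u-values: -5, 12, 12; range = 12 − (-5) = 17.
v-values: 1, 2, 4; range = 4 − 1 = 3.
Area = (17 × 3) / 2 = 25.5.

25.5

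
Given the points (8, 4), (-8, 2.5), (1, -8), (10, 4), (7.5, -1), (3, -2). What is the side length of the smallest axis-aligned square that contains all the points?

18

The bounding box has width 18 and height 12.
An axis-aligned square enclosing the set must have side ≥ max(width, height).
So the minimum side is max(18, 12) = 18.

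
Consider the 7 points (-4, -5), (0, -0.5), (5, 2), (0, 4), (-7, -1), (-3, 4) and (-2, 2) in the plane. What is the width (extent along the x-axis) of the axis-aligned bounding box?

12

max x = 5, min x = -7, so width = 12.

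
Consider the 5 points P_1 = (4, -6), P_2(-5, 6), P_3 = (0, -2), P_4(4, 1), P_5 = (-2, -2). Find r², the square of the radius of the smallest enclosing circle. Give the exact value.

A smallest enclosing disk is always determined by at most three of the input points on its boundary.
The farthest pair is P_1–P_2 with squared distance 225. The circle on this segment as diameter has centre (-0.5, 0) and r² = 225/4 = 56.25.
Check P_3: distance² to centre = 4.25 ≤ 56.25, so it lies inside.
All remaining points lie in this disk, and no smaller disk contains both endpoints, so this is the minimum enclosing circle.

56.25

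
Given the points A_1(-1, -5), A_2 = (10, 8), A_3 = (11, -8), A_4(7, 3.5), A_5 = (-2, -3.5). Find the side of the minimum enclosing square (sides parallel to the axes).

16

The bounding box has width 13 and height 16.
An axis-aligned square enclosing the set must have side ≥ max(width, height).
So the minimum side is max(13, 16) = 16.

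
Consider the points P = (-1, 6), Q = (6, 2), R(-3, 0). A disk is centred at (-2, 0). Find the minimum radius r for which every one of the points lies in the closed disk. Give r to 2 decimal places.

8.25

The required radius is the distance from (-2, 0) to the farthest point.
Squared distances: 37, 68, 1.
Maximum is 68, attained at Q.
r = √68 ≈ 8.25.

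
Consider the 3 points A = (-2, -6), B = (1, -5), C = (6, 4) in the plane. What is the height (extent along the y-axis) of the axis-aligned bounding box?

max y = 4, min y = -6, so height = 10.

10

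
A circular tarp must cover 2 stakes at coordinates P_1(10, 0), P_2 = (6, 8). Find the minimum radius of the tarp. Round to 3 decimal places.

The smallest circle enclosing two points has them as diameter endpoints.
Centre = midpoint = (8, 4); r² = |P_1P_2|²/4 = 80/4 = 20.
r = √20 ≈ 4.472.

4.472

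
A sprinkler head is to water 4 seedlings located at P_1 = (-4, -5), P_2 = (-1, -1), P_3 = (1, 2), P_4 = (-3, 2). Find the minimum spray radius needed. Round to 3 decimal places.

A smallest enclosing disk is always determined by at most three of the input points on its boundary.
The farthest pair is P_1–P_3 with squared distance 74. The circle on this segment as diameter has centre (-1.5, -1.5) and r² = 74/4 = 18.5.
Check P_2: distance² to centre = 0.5 ≤ 18.5, so it lies inside.
All remaining points lie in this disk, and no smaller disk contains both endpoints, so this is the minimum enclosing circle.
r = √(18.5) ≈ 4.301.

4.301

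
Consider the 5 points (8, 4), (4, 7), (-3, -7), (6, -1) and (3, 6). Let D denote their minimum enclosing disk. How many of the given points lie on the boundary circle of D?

The minimum enclosing circle of a finite set is fixed by two of the points (as a diameter) or three (as a circumcircle).
The minimum enclosing circle is determined by three boundary points: (8, 4), (4, 7), (-3, -7).
Their circumcentre is (1.5, -0.5) with r² = 62.5.
The farthest remaining point (3, 6) is at distance² 44.5 ≤ 62.5.
The points at distance exactly r from the centre are (8, 4), (4, 7), (-3, -7) — 3 points.

3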